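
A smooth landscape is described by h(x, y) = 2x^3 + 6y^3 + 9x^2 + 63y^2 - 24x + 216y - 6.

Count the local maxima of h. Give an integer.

1

h separates as a function of x plus a function of y, so ∇h=0 decouples.
∂h/∂x = 6(x - 1)(x + 4) = 0 at x ∈ {-4, 1}; ∂h/∂y = 18(y + 3)(y + 4) = 0 at y ∈ {-4, -3}.
The Hessian is diagonal: diag(h_xx, h_yy). Second derivatives: h_xx(-4)=-30, h_xx(1)=30; h_yy(-4)=-18, h_yy(-3)=18.
Local maxima occur where both diagonal entries negative: (-4, -4). Count: 1.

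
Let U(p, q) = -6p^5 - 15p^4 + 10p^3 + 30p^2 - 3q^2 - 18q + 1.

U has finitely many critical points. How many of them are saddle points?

2

U separates as a function of p plus a function of q, so ∇U=0 decouples.
∂U/∂p = -30p(p - 1)(p + 1)(p + 2) = 0 at p ∈ {-2, -1, 0, 1}; ∂U/∂q = -6(q + 3) = 0 at q ∈ {-3}.
The Hessian is diagonal: diag(U_pp, U_qq). Second derivatives: U_pp(-2)=180, U_pp(-1)=-60, U_pp(0)=60, U_pp(1)=-180; U_qq(-3)=-6.
Saddle points occur where the two diagonal entries have opposite signs: (-2, -3), (0, -3). Count: 2.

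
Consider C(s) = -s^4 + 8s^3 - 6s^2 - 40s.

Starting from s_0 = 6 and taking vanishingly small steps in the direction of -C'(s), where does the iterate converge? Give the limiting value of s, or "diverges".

diverges

C'(s) = -4(s - 5)(s - 2)(s + 1), so C'(6) = -112.
Gradient descent moves in the -C' direction, i.e. s is increasing.
There is no critical point above s=6, and C' keeps the same sign, so the iterate runs off to +∞.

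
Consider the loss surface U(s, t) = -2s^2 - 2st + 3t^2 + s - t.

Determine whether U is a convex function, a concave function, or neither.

U is quadratic, so its Hessian is the constant matrix H = [[-4, -2], [-2, 6]].
det(H) = -28, tr(H) = 2.
det(H) < 0, so H is indefinite: neither convex nor concave.

neither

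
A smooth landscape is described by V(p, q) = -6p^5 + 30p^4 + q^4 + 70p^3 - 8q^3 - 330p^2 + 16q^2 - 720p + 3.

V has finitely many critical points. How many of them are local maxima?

2

V separates as a function of p plus a function of q, so ∇V=0 decouples.
∂V/∂p = -30(p - 4)(p - 3)(p + 1)(p + 2) = 0 at p ∈ {-2, -1, 3, 4}; ∂V/∂q = 4q(q - 4)(q - 2) = 0 at q ∈ {0, 2, 4}.
The Hessian is diagonal: diag(V_pp, V_qq). Second derivatives: V_pp(-2)=900, V_pp(-1)=-600, V_pp(3)=600, V_pp(4)=-900; V_qq(0)=32, V_qq(2)=-16, V_qq(4)=32.
Local maxima occur where both diagonal entries negative: (-1, 2), (4, 2). Count: 2.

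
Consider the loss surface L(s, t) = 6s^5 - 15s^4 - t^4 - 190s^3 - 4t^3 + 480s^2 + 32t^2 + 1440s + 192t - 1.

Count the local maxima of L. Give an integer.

L separates as a function of s plus a function of t, so ∇L=0 decouples.
∂L/∂s = 30(s - 4)(s - 3)(s + 1)(s + 4) = 0 at s ∈ {-4, -1, 3, 4}; ∂L/∂t = -4(t - 4)(t + 3)(t + 4) = 0 at t ∈ {-4, -3, 4}.
The Hessian is diagonal: diag(L_ss, L_tt). Second derivatives: L_ss(-4)=-5040, L_ss(-1)=1800, L_ss(3)=-840, L_ss(4)=1200; L_tt(-4)=-32, L_tt(-3)=28, L_tt(4)=-224.
Local maxima occur where both diagonal entries negative: (-4, -4), (-4, 4), (3, -4), (3, 4). Count: 4.

4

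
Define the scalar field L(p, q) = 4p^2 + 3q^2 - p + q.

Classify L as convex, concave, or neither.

L is quadratic, so its Hessian is the constant matrix H = [[8, 0], [0, 6]].
det(H) = 48, tr(H) = 14.
det(H) > 0 and tr(H) > 0, so H is positive definite everywhere: convex.

convex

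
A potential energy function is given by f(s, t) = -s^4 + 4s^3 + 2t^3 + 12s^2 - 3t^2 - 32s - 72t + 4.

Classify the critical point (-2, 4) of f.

saddle point

The mixed partial ∂²f/∂s∂t is 0, so the Hessian at any point is diag(f_ss, f_tt) = diag(12(-s^2 + 2s + 2), 6(2t - 1)).
At (-2, 4): H = diag(-72, 42).
The eigenvalues have opposite signs, so H is indefinite: a saddle point.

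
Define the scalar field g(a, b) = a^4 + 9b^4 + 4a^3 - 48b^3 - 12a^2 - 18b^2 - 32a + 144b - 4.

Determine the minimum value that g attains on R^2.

-548

g(a,b) separates as P(a) + Q(b) − 4, so its minimum is min P + min Q − 4.
P'(a) = 4(a - 2)(a + 1)(a + 4) vanishes at a ∈ {-4, -1, 2}; Q'(b) = 36(b - 4)(b - 1)(b + 1) vanishes at b ∈ {-1, 1, 4}.
Local minima of P (where P''>0): P(-4)=-64, P(2)=-64. Local minima of Q: Q(-1)=-105, Q(4)=-480.
So the global minimum of g is P(-4) + Q(4) − 4 = -64 − 480 − 4 = -548, attained at (-4, 4).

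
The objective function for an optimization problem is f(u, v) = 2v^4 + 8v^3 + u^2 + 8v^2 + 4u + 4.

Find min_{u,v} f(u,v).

f(u,v) separates as P(u) + Q(v) + 4, so its minimum is min P + min Q + 4.
P'(u) = 2u + 4 vanishes at u ∈ {-2}; Q'(v) = 8v(v + 1)(v + 2) vanishes at v ∈ {-2, -1, 0}.
Local minima of P (where P''>0): P(-2)=-4. Local minima of Q: Q(-2)=0, Q(0)=0.
So the global minimum of f is P(-2) + Q(-2) + 4 = -4 + 0 + 4 = 0, attained at (-2, -2).

0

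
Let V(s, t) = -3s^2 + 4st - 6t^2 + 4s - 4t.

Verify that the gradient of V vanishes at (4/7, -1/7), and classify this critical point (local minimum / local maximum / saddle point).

∇V = (-6s + 4t + 4, 4s - 12t - 4); substituting (4/7, -1/7) gives ∇V = (0, 0), so (4/7, -1/7) is indeed a critical point.
The Hessian of V is constant: H = [[-6, 4], [4, -12]].
det(H) = (-6)·(-12) − 4² = 56.
det(H) > 0 and tr(H) = -18 < 0, so H is negative definite and the point is a local maximum.

local maximum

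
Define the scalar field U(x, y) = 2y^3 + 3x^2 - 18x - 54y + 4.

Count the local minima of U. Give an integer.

U separates as a function of x plus a function of y, so ∇U=0 decouples.
∂U/∂x = 6(x - 3) = 0 at x ∈ {3}; ∂U/∂y = 6(y - 3)(y + 3) = 0 at y ∈ {-3, 3}.
The Hessian is diagonal: diag(U_xx, U_yy). Second derivatives: U_xx(3)=6; U_yy(-3)=-36, U_yy(3)=36.
Local minima occur where both diagonal entries positive: (3, 3). Count: 1.

1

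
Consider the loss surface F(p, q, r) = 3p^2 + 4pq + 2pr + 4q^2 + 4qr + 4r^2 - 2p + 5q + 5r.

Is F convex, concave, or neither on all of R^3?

F is quadratic, so its Hessian is the constant matrix H = [[6, 4, 2], [4, 8, 4], [2, 4, 8]].
Leading principal minors: 6, 32, 192.
All positive ⇒ H ≻ 0 ⇒ convex.

convex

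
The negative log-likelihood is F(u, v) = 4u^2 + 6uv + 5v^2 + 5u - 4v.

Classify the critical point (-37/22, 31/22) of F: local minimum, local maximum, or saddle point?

The Hessian of F is constant: H = [[8, 6], [6, 10]].
det(H) = 8·10 − 6² = 44.
det(H) > 0 and tr(H) = 18 > 0, so H is positive definite and the point is a local minimum.

local minimum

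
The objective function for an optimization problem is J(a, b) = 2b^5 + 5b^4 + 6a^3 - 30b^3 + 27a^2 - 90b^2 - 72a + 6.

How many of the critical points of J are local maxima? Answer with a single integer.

J separates as a function of a plus a function of b, so ∇J=0 decouples.
∂J/∂a = 18(a - 1)(a + 4) = 0 at a ∈ {-4, 1}; ∂J/∂b = 10b(b - 3)(b + 2)(b + 3) = 0 at b ∈ {-3, -2, 0, 3}.
The Hessian is diagonal: diag(J_aa, J_bb). Second derivatives: J_aa(-4)=-90, J_aa(1)=90; J_bb(-3)=-180, J_bb(-2)=100, J_bb(0)=-180, J_bb(3)=900.
Local maxima occur where both diagonal entries negative: (-4, -3), (-4, 0). Count: 2.

2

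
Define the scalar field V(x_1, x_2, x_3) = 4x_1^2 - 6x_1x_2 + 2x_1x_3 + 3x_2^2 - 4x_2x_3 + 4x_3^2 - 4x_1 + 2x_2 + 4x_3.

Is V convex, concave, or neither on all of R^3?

convex

V is quadratic, so its Hessian is the constant matrix H = [[8, -6, 2], [-6, 6, -4], [2, -4, 8]].
Leading principal minors: 8, 12, 40.
All positive ⇒ H ≻ 0 ⇒ convex.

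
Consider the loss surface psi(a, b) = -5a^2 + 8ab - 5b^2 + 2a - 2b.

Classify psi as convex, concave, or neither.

concave

psi is quadratic, so its Hessian is the constant matrix H = [[-10, 8], [8, -10]].
det(H) = 36, tr(H) = -20.
det(H) > 0 and tr(H) < 0, so H is negative definite everywhere: concave.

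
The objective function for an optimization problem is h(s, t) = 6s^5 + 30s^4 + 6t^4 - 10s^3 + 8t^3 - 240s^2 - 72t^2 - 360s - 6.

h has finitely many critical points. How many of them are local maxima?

2

h separates as a function of s plus a function of t, so ∇h=0 decouples.
∂h/∂s = 30(s - 2)(s + 1)(s + 2)(s + 3) = 0 at s ∈ {-3, -2, -1, 2}; ∂h/∂t = 24t(t - 2)(t + 3) = 0 at t ∈ {-3, 0, 2}.
The Hessian is diagonal: diag(h_ss, h_tt). Second derivatives: h_ss(-3)=-300, h_ss(-2)=120, h_ss(-1)=-180, h_ss(2)=1800; h_tt(-3)=360, h_tt(0)=-144, h_tt(2)=240.
Local maxima occur where both diagonal entries negative: (-3, 0), (-1, 0). Count: 2.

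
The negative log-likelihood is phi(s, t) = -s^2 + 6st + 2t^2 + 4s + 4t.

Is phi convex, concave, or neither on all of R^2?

phi is quadratic, so its Hessian is the constant matrix H = [[-2, 6], [6, 4]].
det(H) = -44, tr(H) = 2.
det(H) < 0, so H is indefinite: neither convex nor concave.

neither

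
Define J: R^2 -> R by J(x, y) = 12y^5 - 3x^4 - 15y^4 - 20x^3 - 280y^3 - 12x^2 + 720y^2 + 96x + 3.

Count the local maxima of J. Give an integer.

4

J separates as a function of x plus a function of y, so ∇J=0 decouples.
∂J/∂x = -12(x - 1)(x + 2)(x + 4) = 0 at x ∈ {-4, -2, 1}; ∂J/∂y = 60y(y - 3)(y - 2)(y + 4) = 0 at y ∈ {-4, 0, 2, 3}.
The Hessian is diagonal: diag(J_xx, J_yy). Second derivatives: J_xx(-4)=-120, J_xx(-2)=72, J_xx(1)=-180; J_yy(-4)=-10080, J_yy(0)=1440, J_yy(2)=-720, J_yy(3)=1260.
Local maxima occur where both diagonal entries negative: (-4, -4), (-4, 2), (1, -4), (1, 2). Count: 4.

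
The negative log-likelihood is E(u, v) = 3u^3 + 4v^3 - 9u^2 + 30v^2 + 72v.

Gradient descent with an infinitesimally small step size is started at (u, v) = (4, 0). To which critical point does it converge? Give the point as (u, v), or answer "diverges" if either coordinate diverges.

E is separable, so gradient descent decouples: u follows -∂E/∂u, v follows -∂E/∂v.
∂E/∂u = 9u(u - 2); at u=4 this is 72, so u decreases.
∂E/∂v = 12(v + 2)(v + 3); at v=0 this is 72, so v decreases.
u converges to its nearest critical value 2 (a local min of the u-part); v converges to -2. The iterate converges to (2, -2).

(2, -2)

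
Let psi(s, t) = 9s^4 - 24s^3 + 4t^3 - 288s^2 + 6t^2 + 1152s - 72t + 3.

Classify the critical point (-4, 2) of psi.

local minimum

The mixed partial ∂²psi/∂s∂t is 0, so the Hessian at any point is diag(psi_ss, psi_tt) = diag(36(3s^2 - 4s - 16), 12(2t + 1)).
At (-4, 2): H = diag(1728, 60).
Both eigenvalues are positive, so H is positive definite: a local minimum.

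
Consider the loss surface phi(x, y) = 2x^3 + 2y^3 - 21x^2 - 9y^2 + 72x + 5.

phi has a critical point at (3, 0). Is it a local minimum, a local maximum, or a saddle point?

The mixed partial ∂²phi/∂x∂y is 0, so the Hessian at any point is diag(phi_xx, phi_yy) = diag(6(2x - 7), 6(2y - 3)).
At (3, 0): H = diag(-6, -18).
Both eigenvalues are negative, so H is negative definite: a local maximum.

local maximum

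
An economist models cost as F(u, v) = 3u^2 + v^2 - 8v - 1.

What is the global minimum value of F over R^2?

-17

F(u,v) separates as P(u) + Q(v) − 1, so its minimum is min P + min Q − 1.
P'(u) = 6u vanishes at u ∈ {0}; Q'(v) = 2v - 8 vanishes at v ∈ {4}.
Local minima of P (where P''>0): P(0)=0. Local minima of Q: Q(4)=-16.
So the global minimum of F is P(0) + Q(4) − 1 = 0 − 16 − 1 = -17, attained at (0, 4).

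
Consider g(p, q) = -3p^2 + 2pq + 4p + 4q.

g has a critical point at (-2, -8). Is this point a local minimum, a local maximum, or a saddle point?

saddle point

The Hessian of g is constant: H = [[-6, 2], [2, 0]].
det(H) = (-6)·0 − 2² = -4.
Since det(H) < 0, H is indefinite and the critical point is a saddle point.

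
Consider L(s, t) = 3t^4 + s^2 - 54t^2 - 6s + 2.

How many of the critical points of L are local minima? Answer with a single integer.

L separates as a function of s plus a function of t, so ∇L=0 decouples.
∂L/∂s = 2(s - 3) = 0 at s ∈ {3}; ∂L/∂t = 12t(t - 3)(t + 3) = 0 at t ∈ {-3, 0, 3}.
The Hessian is diagonal: diag(L_ss, L_tt). Second derivatives: L_ss(3)=2; L_tt(-3)=216, L_tt(0)=-108, L_tt(3)=216.
Local minima occur where both diagonal entries positive: (3, -3), (3, 3). Count: 2.

2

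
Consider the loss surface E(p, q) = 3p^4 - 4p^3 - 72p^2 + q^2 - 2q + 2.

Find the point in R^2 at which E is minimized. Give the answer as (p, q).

(4, 1)

E(p,q) separates as A(p) + B(q) + 2, so its minimum is min A + min B + 2.
A'(p) = 12p(p - 4)(p + 3) vanishes at p ∈ {-3, 0, 4}; B'(q) = 2q - 2 vanishes at q ∈ {1}.
Local minima of A (where A''>0): A(-3)=-297, A(4)=-640. Local minima of B: B(1)=-1.
So the global minimum of E is A(4) + B(1) + 2 = -640 − 1 + 2 = -639, attained at (4, 1).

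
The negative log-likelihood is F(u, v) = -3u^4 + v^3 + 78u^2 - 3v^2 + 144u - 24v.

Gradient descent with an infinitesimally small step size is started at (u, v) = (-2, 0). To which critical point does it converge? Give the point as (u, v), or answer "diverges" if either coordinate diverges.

(-1, 4)

F is separable, so gradient descent decouples: u follows -∂F/∂u, v follows -∂F/∂v.
∂F/∂u = -12(u - 4)(u + 1)(u + 3); at u=-2 this is -72, so u increases.
∂F/∂v = 3(v - 4)(v + 2); at v=0 this is -24, so v increases.
u converges to its nearest critical value -1 (a local min of the u-part); v converges to 4. The iterate converges to (-1, 4).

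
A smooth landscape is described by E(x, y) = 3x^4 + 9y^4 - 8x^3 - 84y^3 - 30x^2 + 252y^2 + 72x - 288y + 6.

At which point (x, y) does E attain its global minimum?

(-2, 4)

E(x,y) separates as P(x) + Q(y) + 6, so its minimum is min P + min Q + 6.
P'(x) = 12(x - 3)(x - 1)(x + 2) vanishes at x ∈ {-2, 1, 3}; Q'(y) = 36(y - 4)(y - 2)(y - 1) vanishes at y ∈ {1, 2, 4}.
Local minima of P (where P''>0): P(-2)=-152, P(3)=-27. Local minima of Q: Q(1)=-111, Q(4)=-192.
So the global minimum of E is P(-2) + Q(4) + 6 = -152 − 192 + 6 = -338, attained at (-2, 4).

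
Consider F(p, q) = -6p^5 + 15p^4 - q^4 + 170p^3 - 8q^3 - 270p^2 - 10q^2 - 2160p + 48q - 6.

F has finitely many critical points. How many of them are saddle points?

F separates as a function of p plus a function of q, so ∇F=0 decouples.
∂F/∂p = -30(p - 4)(p - 3)(p + 2)(p + 3) = 0 at p ∈ {-3, -2, 3, 4}; ∂F/∂q = -4(q - 1)(q + 3)(q + 4) = 0 at q ∈ {-4, -3, 1}.
The Hessian is diagonal: diag(F_pp, F_qq). Second derivatives: F_pp(-3)=1260, F_pp(-2)=-900, F_pp(3)=900, F_pp(4)=-1260; F_qq(-4)=-20, F_qq(-3)=16, F_qq(1)=-80.
Saddle points occur where the two diagonal entries have opposite signs: (-3, -4), (-3, 1), (-2, -3), (3, -4), (3, 1), (4, -3). Count: 6.

6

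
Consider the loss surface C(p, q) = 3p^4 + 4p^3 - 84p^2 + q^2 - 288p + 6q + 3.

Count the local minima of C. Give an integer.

C separates as a function of p plus a function of q, so ∇C=0 decouples.
∂C/∂p = 12(p - 4)(p + 2)(p + 3) = 0 at p ∈ {-3, -2, 4}; ∂C/∂q = 2(q + 3) = 0 at q ∈ {-3}.
The Hessian is diagonal: diag(C_pp, C_qq). Second derivatives: C_pp(-3)=84, C_pp(-2)=-72, C_pp(4)=504; C_qq(-3)=2.
Local minima occur where both diagonal entries positive: (-3, -3), (4, -3). Count: 2.

2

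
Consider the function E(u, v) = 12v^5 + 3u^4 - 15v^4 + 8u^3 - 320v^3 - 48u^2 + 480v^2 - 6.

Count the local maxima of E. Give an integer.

E separates as a function of u plus a function of v, so ∇E=0 decouples.
∂E/∂u = 12u(u - 2)(u + 4) = 0 at u ∈ {-4, 0, 2}; ∂E/∂v = 60v(v - 4)(v - 1)(v + 4) = 0 at v ∈ {-4, 0, 1, 4}.
The Hessian is diagonal: diag(E_uu, E_vv). Second derivatives: E_uu(-4)=288, E_uu(0)=-96, E_uu(2)=144; E_vv(-4)=-9600, E_vv(0)=960, E_vv(1)=-900, E_vv(4)=5760.
Local maxima occur where both diagonal entries negative: (0, -4), (0, 1). Count: 2.

2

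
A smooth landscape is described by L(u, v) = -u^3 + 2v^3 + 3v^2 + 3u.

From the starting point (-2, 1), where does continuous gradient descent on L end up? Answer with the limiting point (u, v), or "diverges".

(-1, 0)

L is separable, so gradient descent decouples: u follows -∂L/∂u, v follows -∂L/∂v.
∂L/∂u = -3(u - 1)(u + 1); at u=-2 this is -9, so u increases.
∂L/∂v = 6v(v + 1); at v=1 this is 12, so v decreases.
u converges to its nearest critical value -1 (a local min of the u-part); v converges to 0. The iterate converges to (-1, 0).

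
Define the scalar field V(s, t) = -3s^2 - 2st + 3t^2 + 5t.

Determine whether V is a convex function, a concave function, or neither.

V is quadratic, so its Hessian is the constant matrix H = [[-6, -2], [-2, 6]].
det(H) = -40, tr(H) = 0.
det(H) < 0, so H is indefinite: neither convex nor concave.

neither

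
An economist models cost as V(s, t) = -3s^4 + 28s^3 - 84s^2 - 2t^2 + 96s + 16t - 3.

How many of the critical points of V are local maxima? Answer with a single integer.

V separates as a function of s plus a function of t, so ∇V=0 decouples.
∂V/∂s = -12(s - 4)(s - 2)(s - 1) = 0 at s ∈ {1, 2, 4}; ∂V/∂t = -4(t - 4) = 0 at t ∈ {4}.
The Hessian is diagonal: diag(V_ss, V_tt). Second derivatives: V_ss(1)=-36, V_ss(2)=24, V_ss(4)=-72; V_tt(4)=-4.
Local maxima occur where both diagonal entries negative: (1, 4), (4, 4). Count: 2.

2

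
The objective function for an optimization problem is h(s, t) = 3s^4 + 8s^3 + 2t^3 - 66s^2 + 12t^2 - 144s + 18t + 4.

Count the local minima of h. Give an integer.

2

h separates as a function of s plus a function of t, so ∇h=0 decouples.
∂h/∂s = 12(s - 3)(s + 1)(s + 4) = 0 at s ∈ {-4, -1, 3}; ∂h/∂t = 6(t + 1)(t + 3) = 0 at t ∈ {-3, -1}.
The Hessian is diagonal: diag(h_ss, h_tt). Second derivatives: h_ss(-4)=252, h_ss(-1)=-144, h_ss(3)=336; h_tt(-3)=-12, h_tt(-1)=12.
Local minima occur where both diagonal entries positive: (-4, -1), (3, -1). Count: 2.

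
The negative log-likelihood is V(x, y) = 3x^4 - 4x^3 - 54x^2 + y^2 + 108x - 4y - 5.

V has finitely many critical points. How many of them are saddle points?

V separates as a function of x plus a function of y, so ∇V=0 decouples.
∂V/∂x = 12(x - 3)(x - 1)(x + 3) = 0 at x ∈ {-3, 1, 3}; ∂V/∂y = 2(y - 2) = 0 at y ∈ {2}.
The Hessian is diagonal: diag(V_xx, V_yy). Second derivatives: V_xx(-3)=288, V_xx(1)=-96, V_xx(3)=144; V_yy(2)=2.
Saddle points occur where the two diagonal entries have opposite signs: (1, 2). Count: 1.

1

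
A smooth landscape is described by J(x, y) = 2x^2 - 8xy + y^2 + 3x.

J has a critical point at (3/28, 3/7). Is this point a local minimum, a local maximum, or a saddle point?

The Hessian of J is constant: H = [[4, -8], [-8, 2]].
det(H) = 4·2 − (-8)² = -56.
Since det(H) < 0, H is indefinite and the critical point is a saddle point.

saddle point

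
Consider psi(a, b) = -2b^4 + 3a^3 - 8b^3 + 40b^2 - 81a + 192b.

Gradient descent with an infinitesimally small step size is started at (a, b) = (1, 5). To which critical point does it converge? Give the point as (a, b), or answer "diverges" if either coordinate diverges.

diverges

psi is separable, so gradient descent decouples: a follows -∂psi/∂a, b follows -∂psi/∂b.
∂psi/∂a = 9(a - 3)(a + 3); at a=1 this is -72, so a increases.
∂psi/∂b = -8(b - 3)(b + 2)(b + 4); at b=5 this is -1008, so b increases.
The b-coordinate has no critical point in that direction and runs off to infinity.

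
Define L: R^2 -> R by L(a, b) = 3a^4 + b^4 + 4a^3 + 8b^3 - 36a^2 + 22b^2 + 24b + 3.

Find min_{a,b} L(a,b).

-195

L(a,b) separates as P(a) + Q(b) + 3, so its minimum is min P + min Q + 3.
P'(a) = 12a(a - 2)(a + 3) vanishes at a ∈ {-3, 0, 2}; Q'(b) = 4(b + 1)(b + 2)(b + 3) vanishes at b ∈ {-3, -2, -1}.
Local minima of P (where P''>0): P(-3)=-189, P(2)=-64. Local minima of Q: Q(-3)=-9, Q(-1)=-9.
So the global minimum of L is P(-3) + Q(-3) + 3 = -189 − 9 + 3 = -195, attained at (-3, -3).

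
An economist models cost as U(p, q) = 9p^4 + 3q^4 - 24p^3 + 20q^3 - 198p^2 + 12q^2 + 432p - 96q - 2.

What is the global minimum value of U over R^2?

-1764

U(p,q) separates as A(p) + B(q) − 2, so its minimum is min A + min B − 2.
A'(p) = 36(p - 4)(p - 1)(p + 3) vanishes at p ∈ {-3, 1, 4}; B'(q) = 12(q - 1)(q + 2)(q + 4) vanishes at q ∈ {-4, -2, 1}.
Local minima of A (where A''>0): A(-3)=-1701, A(4)=-672. Local minima of B: B(-4)=64, B(1)=-61.
So the global minimum of U is A(-3) + B(1) − 2 = -1701 − 61 − 2 = -1764, attained at (-3, 1).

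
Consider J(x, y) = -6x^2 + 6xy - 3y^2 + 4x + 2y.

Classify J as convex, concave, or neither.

J is quadratic, so its Hessian is the constant matrix H = [[-12, 6], [6, -6]].
det(H) = 36, tr(H) = -18.
det(H) > 0 and tr(H) < 0, so H is negative definite everywhere: concave.

concave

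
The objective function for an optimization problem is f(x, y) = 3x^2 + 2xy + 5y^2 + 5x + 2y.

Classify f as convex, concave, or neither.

f is quadratic, so its Hessian is the constant matrix H = [[6, 2], [2, 10]].
det(H) = 56, tr(H) = 16.
det(H) > 0 and tr(H) > 0, so H is positive definite everywhere: convex.

convex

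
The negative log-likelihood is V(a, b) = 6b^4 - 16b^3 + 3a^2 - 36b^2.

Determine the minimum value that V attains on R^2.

V(a,b) separates as P(a) + Q(b), so its minimum is min P + min Q.
P'(a) = 6a vanishes at a ∈ {0}; Q'(b) = 24b(b - 3)(b + 1) vanishes at b ∈ {-1, 0, 3}.
Local minima of P (where P''>0): P(0)=0. Local minima of Q: Q(-1)=-14, Q(3)=-270.
So the global minimum of V is P(0) + Q(3) = 0 − 270 = -270, attained at (0, 3).

-270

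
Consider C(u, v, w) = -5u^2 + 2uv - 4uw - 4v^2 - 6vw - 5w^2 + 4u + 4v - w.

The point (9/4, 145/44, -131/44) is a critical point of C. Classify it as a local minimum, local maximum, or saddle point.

The Hessian is constant: H = [[-10, 2, -4], [2, -8, -6], [-4, -6, -10]].
Leading principal minors: Δ₁ = -10, Δ₂ = 76, Δ₃ = -176.
The minors alternate sign starting negative (−, +, −), so H is negative definite: a local maximum.

local maximum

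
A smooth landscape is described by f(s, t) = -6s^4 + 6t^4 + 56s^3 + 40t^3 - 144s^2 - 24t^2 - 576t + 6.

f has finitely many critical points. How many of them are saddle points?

5

f separates as a function of s plus a function of t, so ∇f=0 decouples.
∂f/∂s = -24s(s - 4)(s - 3) = 0 at s ∈ {0, 3, 4}; ∂f/∂t = 24(t - 2)(t + 3)(t + 4) = 0 at t ∈ {-4, -3, 2}.
The Hessian is diagonal: diag(f_ss, f_tt). Second derivatives: f_ss(0)=-288, f_ss(3)=72, f_ss(4)=-96; f_tt(-4)=144, f_tt(-3)=-120, f_tt(2)=720.
Saddle points occur where the two diagonal entries have opposite signs: (0, -4), (0, 2), (3, -3), (4, -4), (4, 2). Count: 5.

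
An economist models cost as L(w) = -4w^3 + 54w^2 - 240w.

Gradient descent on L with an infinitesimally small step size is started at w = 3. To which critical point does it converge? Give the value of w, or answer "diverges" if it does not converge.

L'(w) = -12(w - 5)(w - 4), so L'(3) = -24.
Gradient descent moves in the -L' direction, i.e. w is increasing.
The nearest critical point in that direction is w = 4, where L'' = 12 > 0 (a local minimum). The iterate converges there.

4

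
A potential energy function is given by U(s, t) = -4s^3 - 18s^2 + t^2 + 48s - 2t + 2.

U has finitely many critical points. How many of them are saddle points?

U separates as a function of s plus a function of t, so ∇U=0 decouples.
∂U/∂s = -12(s - 1)(s + 4) = 0 at s ∈ {-4, 1}; ∂U/∂t = 2(t - 1) = 0 at t ∈ {1}.
The Hessian is diagonal: diag(U_ss, U_tt). Second derivatives: U_ss(-4)=60, U_ss(1)=-60; U_tt(1)=2.
Saddle points occur where the two diagonal entries have opposite signs: (1, 1). Count: 1.

1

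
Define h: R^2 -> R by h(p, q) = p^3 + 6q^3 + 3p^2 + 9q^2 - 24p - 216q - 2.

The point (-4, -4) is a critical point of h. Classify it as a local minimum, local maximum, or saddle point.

The mixed partial ∂²h/∂p∂q is 0, so the Hessian at any point is diag(h_pp, h_qq) = diag(6(p + 1), 18(2q + 1)).
At (-4, -4): H = diag(-18, -126).
Both eigenvalues are negative, so H is negative definite: a local maximum.

local maximum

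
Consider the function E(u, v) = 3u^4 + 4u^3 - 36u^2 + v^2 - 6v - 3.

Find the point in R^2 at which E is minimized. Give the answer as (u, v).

(-3, 3)

E(u,v) separates as P(u) + Q(v) − 3, so its minimum is min P + min Q − 3.
P'(u) = 12u(u - 2)(u + 3) vanishes at u ∈ {-3, 0, 2}; Q'(v) = 2v - 6 vanishes at v ∈ {3}.
Local minima of P (where P''>0): P(-3)=-189, P(2)=-64. Local minima of Q: Q(3)=-9.
So the global minimum of E is P(-3) + Q(3) − 3 = -189 − 9 − 3 = -201, attained at (-3, 3).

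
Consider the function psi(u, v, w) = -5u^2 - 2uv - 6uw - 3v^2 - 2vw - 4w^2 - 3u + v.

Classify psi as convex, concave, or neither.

concave

psi is quadratic, so its Hessian is the constant matrix H = [[-10, -2, -6], [-2, -6, -2], [-6, -2, -8]].
Leading principal minors: -10, 56, -240.
Signs alternate −, +, − ⇒ H ≺ 0 ⇒ concave.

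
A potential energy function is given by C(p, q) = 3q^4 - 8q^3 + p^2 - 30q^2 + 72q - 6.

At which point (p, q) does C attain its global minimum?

(0, -2)

C(p,q) separates as A(p) + B(q) − 6, so its minimum is min A + min B − 6.
A'(p) = 2p vanishes at p ∈ {0}; B'(q) = 12(q - 3)(q - 1)(q + 2) vanishes at q ∈ {-2, 1, 3}.
Local minima of A (where A''>0): A(0)=0. Local minima of B: B(-2)=-152, B(3)=-27.
So the global minimum of C is A(0) + B(-2) − 6 = 0 − 152 − 6 = -158, attained at (0, -2).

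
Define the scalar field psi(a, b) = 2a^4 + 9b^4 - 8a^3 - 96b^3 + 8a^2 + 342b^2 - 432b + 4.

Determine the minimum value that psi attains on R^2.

-173

psi(a,b) separates as P(a) + Q(b) + 4, so its minimum is min P + min Q + 4.
P'(a) = 8a(a - 2)(a - 1) vanishes at a ∈ {0, 1, 2}; Q'(b) = 36(b - 4)(b - 3)(b - 1) vanishes at b ∈ {1, 3, 4}.
Local minima of P (where P''>0): P(0)=0, P(2)=0. Local minima of Q: Q(1)=-177, Q(4)=-96.
So the global minimum of psi is P(0) + Q(1) + 4 = 0 − 177 + 4 = -173, attained at (0, 1).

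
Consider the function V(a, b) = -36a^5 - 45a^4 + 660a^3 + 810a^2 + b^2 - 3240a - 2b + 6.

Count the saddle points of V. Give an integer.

V separates as a function of a plus a function of b, so ∇V=0 decouples.
∂V/∂a = -180(a - 3)(a - 1)(a + 2)(a + 3) = 0 at a ∈ {-3, -2, 1, 3}; ∂V/∂b = 2(b - 1) = 0 at b ∈ {1}.
The Hessian is diagonal: diag(V_aa, V_bb). Second derivatives: V_aa(-3)=4320, V_aa(-2)=-2700, V_aa(1)=4320, V_aa(3)=-10800; V_bb(1)=2.
Saddle points occur where the two diagonal entries have opposite signs: (-2, 1), (3, 1). Count: 2.

2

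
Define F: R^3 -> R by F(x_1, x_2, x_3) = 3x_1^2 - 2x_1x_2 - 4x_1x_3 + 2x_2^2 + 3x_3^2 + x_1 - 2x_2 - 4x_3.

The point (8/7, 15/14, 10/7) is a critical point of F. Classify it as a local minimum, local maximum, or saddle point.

local minimum

The Hessian is constant: H = [[6, -2, -4], [-2, 4, 0], [-4, 0, 6]].
Leading principal minors: Δ₁ = 6, Δ₂ = 20, Δ₃ = 56.
All leading minors are positive, so H is positive definite: a local minimum.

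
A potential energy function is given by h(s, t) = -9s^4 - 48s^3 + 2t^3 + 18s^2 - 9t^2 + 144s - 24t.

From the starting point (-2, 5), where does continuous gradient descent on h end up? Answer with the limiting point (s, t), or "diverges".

(-1, 4)

h is separable, so gradient descent decouples: s follows -∂h/∂s, t follows -∂h/∂t.
∂h/∂s = -36(s - 1)(s + 1)(s + 4); at s=-2 this is -216, so s increases.
∂h/∂t = 6(t - 4)(t + 1); at t=5 this is 36, so t decreases.
s converges to its nearest critical value -1 (a local min of the s-part); t converges to 4. The iterate converges to (-1, 4).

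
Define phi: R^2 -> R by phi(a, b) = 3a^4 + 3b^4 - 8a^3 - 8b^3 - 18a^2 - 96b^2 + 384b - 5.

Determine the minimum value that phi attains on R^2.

-1932

phi(a,b) separates as P(a) + Q(b) − 5, so its minimum is min P + min Q − 5.
P'(a) = 12a(a - 3)(a + 1) vanishes at a ∈ {-1, 0, 3}; Q'(b) = 12(b - 4)(b - 2)(b + 4) vanishes at b ∈ {-4, 2, 4}.
Local minima of P (where P''>0): P(-1)=-7, P(3)=-135. Local minima of Q: Q(-4)=-1792, Q(4)=256.
So the global minimum of phi is P(3) + Q(-4) − 5 = -135 − 1792 − 5 = -1932, attained at (3, -4).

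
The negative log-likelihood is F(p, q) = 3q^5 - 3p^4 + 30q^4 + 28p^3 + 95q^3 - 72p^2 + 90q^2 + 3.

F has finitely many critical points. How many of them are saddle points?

6

F separates as a function of p plus a function of q, so ∇F=0 decouples.
∂F/∂p = -12p(p - 4)(p - 3) = 0 at p ∈ {0, 3, 4}; ∂F/∂q = 15q(q + 1)(q + 3)(q + 4) = 0 at q ∈ {-4, -3, -1, 0}.
The Hessian is diagonal: diag(F_pp, F_qq). Second derivatives: F_pp(0)=-144, F_pp(3)=36, F_pp(4)=-48; F_qq(-4)=-180, F_qq(-3)=90, F_qq(-1)=-90, F_qq(0)=180.
Saddle points occur where the two diagonal entries have opposite signs: (0, -3), (0, 0), (3, -4), (3, -1), (4, -3), (4, 0). Count: 6.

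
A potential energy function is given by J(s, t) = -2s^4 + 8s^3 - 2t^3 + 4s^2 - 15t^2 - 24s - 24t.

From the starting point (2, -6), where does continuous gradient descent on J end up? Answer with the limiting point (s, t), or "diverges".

J is separable, so gradient descent decouples: s follows -∂J/∂s, t follows -∂J/∂t.
∂J/∂s = -8(s - 3)(s - 1)(s + 1); at s=2 this is 24, so s decreases.
∂J/∂t = -6(t + 1)(t + 4); at t=-6 this is -60, so t increases.
s converges to its nearest critical value 1 (a local min of the s-part); t converges to -4. The iterate converges to (1, -4).

(1, -4)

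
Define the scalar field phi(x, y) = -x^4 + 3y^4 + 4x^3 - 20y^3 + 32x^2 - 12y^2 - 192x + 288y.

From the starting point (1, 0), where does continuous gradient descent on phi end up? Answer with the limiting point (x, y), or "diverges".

phi is separable, so gradient descent decouples: x follows -∂phi/∂x, y follows -∂phi/∂y.
∂phi/∂x = -4(x - 4)(x - 3)(x + 4); at x=1 this is -120, so x increases.
∂phi/∂y = 12(y - 4)(y - 3)(y + 2); at y=0 this is 288, so y decreases.
x converges to its nearest critical value 3 (a local min of the x-part); y converges to -2. The iterate converges to (3, -2).

(3, -2)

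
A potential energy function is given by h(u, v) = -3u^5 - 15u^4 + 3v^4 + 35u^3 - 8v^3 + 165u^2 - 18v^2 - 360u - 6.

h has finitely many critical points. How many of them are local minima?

h separates as a function of u plus a function of v, so ∇h=0 decouples.
∂h/∂u = -15(u - 2)(u - 1)(u + 3)(u + 4) = 0 at u ∈ {-4, -3, 1, 2}; ∂h/∂v = 12v(v - 3)(v + 1) = 0 at v ∈ {-1, 0, 3}.
The Hessian is diagonal: diag(h_uu, h_vv). Second derivatives: h_uu(-4)=450, h_uu(-3)=-300, h_uu(1)=300, h_uu(2)=-450; h_vv(-1)=48, h_vv(0)=-36, h_vv(3)=144.
Local minima occur where both diagonal entries positive: (-4, -1), (-4, 3), (1, -1), (1, 3). Count: 4.

4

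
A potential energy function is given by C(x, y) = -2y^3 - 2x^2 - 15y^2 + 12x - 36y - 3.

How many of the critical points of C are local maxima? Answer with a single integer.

1

C separates as a function of x plus a function of y, so ∇C=0 decouples.
∂C/∂x = -4(x - 3) = 0 at x ∈ {3}; ∂C/∂y = -6(y + 2)(y + 3) = 0 at y ∈ {-3, -2}.
The Hessian is diagonal: diag(C_xx, C_yy). Second derivatives: C_xx(3)=-4; C_yy(-3)=6, C_yy(-2)=-6.
Local maxima occur where both diagonal entries negative: (3, -2). Count: 1.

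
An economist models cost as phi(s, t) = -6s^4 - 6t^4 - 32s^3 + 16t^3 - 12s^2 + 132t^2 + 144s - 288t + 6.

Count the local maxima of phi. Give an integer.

4

phi separates as a function of s plus a function of t, so ∇phi=0 decouples.
∂phi/∂s = -24(s - 1)(s + 2)(s + 3) = 0 at s ∈ {-3, -2, 1}; ∂phi/∂t = -24(t - 4)(t - 1)(t + 3) = 0 at t ∈ {-3, 1, 4}.
The Hessian is diagonal: diag(phi_ss, phi_tt). Second derivatives: phi_ss(-3)=-96, phi_ss(-2)=72, phi_ss(1)=-288; phi_tt(-3)=-672, phi_tt(1)=288, phi_tt(4)=-504.
Local maxima occur where both diagonal entries negative: (-3, -3), (-3, 4), (1, -3), (1, 4). Count: 4.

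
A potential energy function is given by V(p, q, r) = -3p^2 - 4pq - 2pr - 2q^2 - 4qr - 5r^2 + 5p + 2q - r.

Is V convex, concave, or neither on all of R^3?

V is quadratic, so its Hessian is the constant matrix H = [[-6, -4, -2], [-4, -4, -4], [-2, -4, -10]].
Leading principal minors: -6, 8, -32.
Signs alternate −, +, − ⇒ H ≺ 0 ⇒ concave.

concave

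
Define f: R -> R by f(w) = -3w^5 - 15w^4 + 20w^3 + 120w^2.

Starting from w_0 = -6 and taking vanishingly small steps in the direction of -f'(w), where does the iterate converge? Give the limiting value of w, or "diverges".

-4

f'(w) = -15w(w - 2)(w + 2)(w + 4), so f'(-6) = -5760.
Gradient descent moves in the -f' direction, i.e. w is increasing.
The nearest critical point in that direction is w = -4, where f'' = 720 > 0 (a local minimum). The iterate converges there.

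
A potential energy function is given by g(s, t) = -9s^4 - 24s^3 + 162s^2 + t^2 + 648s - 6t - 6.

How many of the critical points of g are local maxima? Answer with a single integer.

g separates as a function of s plus a function of t, so ∇g=0 decouples.
∂g/∂s = -36(s - 3)(s + 2)(s + 3) = 0 at s ∈ {-3, -2, 3}; ∂g/∂t = 2(t - 3) = 0 at t ∈ {3}.
The Hessian is diagonal: diag(g_ss, g_tt). Second derivatives: g_ss(-3)=-216, g_ss(-2)=180, g_ss(3)=-1080; g_tt(3)=2.
Local maxima occur where both diagonal entries negative: none. Count: 0.

0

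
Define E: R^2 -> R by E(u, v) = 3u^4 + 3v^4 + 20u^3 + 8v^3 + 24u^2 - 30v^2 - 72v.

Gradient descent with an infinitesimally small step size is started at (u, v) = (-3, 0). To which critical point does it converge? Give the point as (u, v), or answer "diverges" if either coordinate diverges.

E is separable, so gradient descent decouples: u follows -∂E/∂u, v follows -∂E/∂v.
∂E/∂u = 12u(u + 1)(u + 4); at u=-3 this is 72, so u decreases.
∂E/∂v = 12(v - 2)(v + 1)(v + 3); at v=0 this is -72, so v increases.
u converges to its nearest critical value -4 (a local min of the u-part); v converges to 2. The iterate converges to (-4, 2).

(-4, 2)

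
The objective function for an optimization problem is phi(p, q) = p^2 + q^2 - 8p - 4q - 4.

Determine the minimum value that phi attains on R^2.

-24

phi(p,q) separates as A(p) + B(q) − 4, so its minimum is min A + min B − 4.
A'(p) = 2p - 8 vanishes at p ∈ {4}; B'(q) = 2q - 4 vanishes at q ∈ {2}.
Local minima of A (where A''>0): A(4)=-16. Local minima of B: B(2)=-4.
So the global minimum of phi is A(4) + B(2) − 4 = -16 − 4 − 4 = -24, attained at (4, 2).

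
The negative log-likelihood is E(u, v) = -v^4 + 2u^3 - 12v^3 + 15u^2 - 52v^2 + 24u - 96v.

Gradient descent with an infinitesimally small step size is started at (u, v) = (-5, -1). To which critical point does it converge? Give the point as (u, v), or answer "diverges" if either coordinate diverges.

E is separable, so gradient descent decouples: u follows -∂E/∂u, v follows -∂E/∂v.
∂E/∂u = 6(u + 1)(u + 4); at u=-5 this is 24, so u decreases.
∂E/∂v = -4(v + 2)(v + 3)(v + 4); at v=-1 this is -24, so v increases.
The u-coordinate has no critical point in that direction and runs off to infinity.

diverges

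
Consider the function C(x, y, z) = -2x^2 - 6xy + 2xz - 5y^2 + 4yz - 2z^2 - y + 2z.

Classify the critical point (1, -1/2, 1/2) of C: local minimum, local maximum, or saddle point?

The Hessian is constant: H = [[-4, -6, 2], [-6, -10, 4], [2, 4, -4]].
Leading principal minors: Δ₁ = -4, Δ₂ = 4, Δ₃ = -8.
The minors alternate sign starting negative (−, +, −), so H is negative definite: a local maximum.

local maximum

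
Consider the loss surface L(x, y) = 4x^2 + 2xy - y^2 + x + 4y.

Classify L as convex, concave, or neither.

neither

L is quadratic, so its Hessian is the constant matrix H = [[8, 2], [2, -2]].
det(H) = -20, tr(H) = 6.
det(H) < 0, so H is indefinite: neither convex nor concave.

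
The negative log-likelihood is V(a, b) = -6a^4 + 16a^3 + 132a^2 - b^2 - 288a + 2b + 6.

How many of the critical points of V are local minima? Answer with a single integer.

V separates as a function of a plus a function of b, so ∇V=0 decouples.
∂V/∂a = -24(a - 4)(a - 1)(a + 3) = 0 at a ∈ {-3, 1, 4}; ∂V/∂b = -2(b - 1) = 0 at b ∈ {1}.
The Hessian is diagonal: diag(V_aa, V_bb). Second derivatives: V_aa(-3)=-672, V_aa(1)=288, V_aa(4)=-504; V_bb(1)=-2.
Local minima occur where both diagonal entries positive: none. Count: 0.

0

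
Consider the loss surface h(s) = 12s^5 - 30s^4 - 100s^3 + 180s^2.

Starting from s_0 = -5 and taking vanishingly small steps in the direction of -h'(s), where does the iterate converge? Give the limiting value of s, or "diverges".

h'(s) = 60s(s - 3)(s - 1)(s + 2), so h'(-5) = 43200.
Gradient descent moves in the -h' direction, i.e. s is decreasing.
There is no critical point below s=-5, and h' keeps the same sign, so the iterate runs off to −∞.

diverges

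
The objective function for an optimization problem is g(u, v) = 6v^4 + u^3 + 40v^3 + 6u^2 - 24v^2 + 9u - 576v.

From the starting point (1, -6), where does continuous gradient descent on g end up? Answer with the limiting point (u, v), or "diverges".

g is separable, so gradient descent decouples: u follows -∂g/∂u, v follows -∂g/∂v.
∂g/∂u = 3(u + 1)(u + 3); at u=1 this is 24, so u decreases.
∂g/∂v = 24(v - 2)(v + 3)(v + 4); at v=-6 this is -1152, so v increases.
u converges to its nearest critical value -1 (a local min of the u-part); v converges to -4. The iterate converges to (-1, -4).

(-1, -4)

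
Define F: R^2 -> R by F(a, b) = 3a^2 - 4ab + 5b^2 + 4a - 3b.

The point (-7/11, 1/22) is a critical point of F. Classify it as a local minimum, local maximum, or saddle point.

local minimum

The Hessian of F is constant: H = [[6, -4], [-4, 10]].
det(H) = 6·10 − (-4)² = 44.
det(H) > 0 and tr(H) = 16 > 0, so H is positive definite and the point is a local minimum.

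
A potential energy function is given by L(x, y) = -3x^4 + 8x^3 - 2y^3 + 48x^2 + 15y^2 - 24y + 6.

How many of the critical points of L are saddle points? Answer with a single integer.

3

L separates as a function of x plus a function of y, so ∇L=0 decouples.
∂L/∂x = -12x(x - 4)(x + 2) = 0 at x ∈ {-2, 0, 4}; ∂L/∂y = -6(y - 4)(y - 1) = 0 at y ∈ {1, 4}.
The Hessian is diagonal: diag(L_xx, L_yy). Second derivatives: L_xx(-2)=-144, L_xx(0)=96, L_xx(4)=-288; L_yy(1)=18, L_yy(4)=-18.
Saddle points occur where the two diagonal entries have opposite signs: (-2, 1), (0, 4), (4, 1). Count: 3.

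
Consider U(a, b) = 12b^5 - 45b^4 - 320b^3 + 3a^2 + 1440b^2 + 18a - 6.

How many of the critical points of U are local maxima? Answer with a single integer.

0

U separates as a function of a plus a function of b, so ∇U=0 decouples.
∂U/∂a = 6(a + 3) = 0 at a ∈ {-3}; ∂U/∂b = 60b(b - 4)(b - 3)(b + 4) = 0 at b ∈ {-4, 0, 3, 4}.
The Hessian is diagonal: diag(U_aa, U_bb). Second derivatives: U_aa(-3)=6; U_bb(-4)=-13440, U_bb(0)=2880, U_bb(3)=-1260, U_bb(4)=1920.
Local maxima occur where both diagonal entries negative: none. Count: 0.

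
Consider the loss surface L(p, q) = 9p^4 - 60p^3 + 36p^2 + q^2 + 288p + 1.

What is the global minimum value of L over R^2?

L(p,q) separates as A(p) + B(q) + 1, so its minimum is min A + min B + 1.
A'(p) = 36(p - 4)(p - 2)(p + 1) vanishes at p ∈ {-1, 2, 4}; B'(q) = 2q vanishes at q ∈ {0}.
Local minima of A (where A''>0): A(-1)=-183, A(4)=192. Local minima of B: B(0)=0.
So the global minimum of L is A(-1) + B(0) + 1 = -183 + 0 + 1 = -182, attained at (-1, 0).

-182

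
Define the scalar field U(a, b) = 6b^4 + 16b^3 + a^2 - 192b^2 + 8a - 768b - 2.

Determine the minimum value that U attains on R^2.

U(a,b) separates as P(a) + Q(b) − 2, so its minimum is min P + min Q − 2.
P'(a) = 2a + 8 vanishes at a ∈ {-4}; Q'(b) = 24(b - 4)(b + 2)(b + 4) vanishes at b ∈ {-4, -2, 4}.
Local minima of P (where P''>0): P(-4)=-16. Local minima of Q: Q(-4)=512, Q(4)=-3584.
So the global minimum of U is P(-4) + Q(4) − 2 = -16 − 3584 − 2 = -3602, attained at (-4, 4).

-3602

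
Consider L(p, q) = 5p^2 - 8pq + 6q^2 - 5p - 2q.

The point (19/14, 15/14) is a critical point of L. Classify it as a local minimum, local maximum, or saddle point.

The Hessian of L is constant: H = [[10, -8], [-8, 12]].
det(H) = 10·12 − (-8)² = 56.
det(H) > 0 and tr(H) = 22 > 0, so H is positive definite and the point is a local minimum.

local minimum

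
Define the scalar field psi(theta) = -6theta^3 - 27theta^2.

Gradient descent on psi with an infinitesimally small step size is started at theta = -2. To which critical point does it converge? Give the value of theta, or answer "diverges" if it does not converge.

-3

psi'(theta) = -18theta(theta + 3), so psi'(-2) = 36.
Gradient descent moves in the -psi' direction, i.e. theta is decreasing.
The nearest critical point in that direction is theta = -3, where psi'' = 54 > 0 (a local minimum). The iterate converges there.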